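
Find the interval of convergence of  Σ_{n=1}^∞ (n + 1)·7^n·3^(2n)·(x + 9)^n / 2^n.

(-569/63, -565/63)

The ratio of consecutive coefficients is [((n+1) + 1)/(n + 1)] · 7·9/2 → 63/2.
Thus R = 1/(63/2) = 2/63.
When x = -565/63, the terms have absolute value of order n, which does not tend to 0, so the series diverges by the divergence test.
When x = -569/63, the terms have absolute value of order n, which does not tend to 0, so the series diverges by the divergence test.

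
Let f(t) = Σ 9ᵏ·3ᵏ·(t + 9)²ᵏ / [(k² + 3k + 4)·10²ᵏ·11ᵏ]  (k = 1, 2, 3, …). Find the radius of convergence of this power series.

R = 10√33/9

By the ratio test, |a_{k+1}/a_k| = [(k² + 3k + 4)/((k+1)² + 3(k+1) + 4)] · 9·3/(100·11) → 27/1100.
Since the exponent of (t + 9) increases by 2 each term, convergence requires |t + 9|² < 1100/27, hence R = 10√33/9.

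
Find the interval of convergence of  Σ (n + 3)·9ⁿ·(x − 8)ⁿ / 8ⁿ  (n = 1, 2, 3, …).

(64/9, 80/9)

Ratio test: |a_{n+1}/a_n| = [((n+1) + 3)/(n + 3)] · 9/8 → 9/8 as n → ∞.
The series converges when 9/8 · |x − 8| < 1, giving R = 8/9.
At x = 80/9: the terms do not tend to 0, so the series diverges.
At x = 64/9: the terms do not tend to 0, so the series diverges.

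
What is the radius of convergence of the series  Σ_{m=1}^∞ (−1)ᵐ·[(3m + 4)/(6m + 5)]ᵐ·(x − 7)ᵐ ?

R = 2

Root test: |a_m|^(1/m) = (3m + 4)/(6m + 5) → 1/2.
Hence the series converges for |x − 7| < 1/(1/2) = 2, so the radius of convergence is 2.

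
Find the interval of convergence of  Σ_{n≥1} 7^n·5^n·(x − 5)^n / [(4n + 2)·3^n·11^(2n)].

[-188/35, 538/35)

Apply the ratio test: |a_{n+1}| / |a_n| = [(4n + 2)/(4(n+1) + 2)] · 7·5/(3·121), which tends to 35/363 as n → ∞.
Convergence for |x − 5| · 35/363 < 1, i.e. |x − 5| < 363/35. So R = 363/35.
Endpoint x = 538/35: the terms behave like c/n; limit comparison with the harmonic series gives divergence.
Endpoint x = -188/35: an alternating series whose terms decrease to 0 in absolute value, so it converges by the Leibniz criterion.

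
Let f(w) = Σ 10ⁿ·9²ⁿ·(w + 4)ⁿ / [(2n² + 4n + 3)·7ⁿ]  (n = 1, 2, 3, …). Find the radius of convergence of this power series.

R = 7/810

Ratio test: |a_{n+1}/a_n| = [(2n² + 4n + 3)/(2(n+1)² + 4(n+1) + 3)] · 10·81/7 → 810/7 as n → ∞.
Thus R = 1/(810/7) = 7/810.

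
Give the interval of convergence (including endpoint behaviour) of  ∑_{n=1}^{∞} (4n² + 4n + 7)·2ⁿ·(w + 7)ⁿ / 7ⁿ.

(-21/2, -7/2)

The ratio of consecutive coefficients is [(4(n+1)² + 4(n+1) + 7)/(4n² + 4n + 7)] · 2/7 → 2/7.
Hence the series converges for |w + 7| < 1/(2/7) = 7/2, so the radius of convergence is 7/2.
Endpoint w = -7/2: the terms do not tend to 0, so the series diverges.
Endpoint w = -21/2: the terms have absolute value of order n², which does not tend to 0, so the series diverges by the divergence test.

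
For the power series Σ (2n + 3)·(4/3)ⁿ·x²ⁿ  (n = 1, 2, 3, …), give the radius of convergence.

R = √3/2

By the ratio test, |a_{n+1}/a_n| = [(2(n+1) + 3)/(2n + 3)] · 4/3 → 4/3.
Writing y = x², the series in y has radius 3/4, so |x| < √(3/4) and R = √3/2.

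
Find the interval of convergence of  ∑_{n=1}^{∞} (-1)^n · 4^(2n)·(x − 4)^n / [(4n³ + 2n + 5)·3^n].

By the ratio test, |a_{n+1}/a_n| = [(4n³ + 2n + 5)/(4(n+1)³ + 2(n+1) + 5)] · 16/3 → 16/3.
Convergence for |x − 4| · 16/3 < 1, i.e. |x − 4| < 3/16. So R = 3/16.
Endpoint x = 67/16: absolute convergence follows by limit comparison with Σ 1/n³.
Check x = 61/16: the series is dominated by a constant times Σ 1/n³, which converges (p = 3 > 1).

[61/16, 67/16]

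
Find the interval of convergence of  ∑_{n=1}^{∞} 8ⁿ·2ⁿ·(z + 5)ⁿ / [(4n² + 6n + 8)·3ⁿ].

[-83/16, -77/16]

By the ratio test, |a_{n+1}/a_n| = [(4n² + 6n + 8)/(4(n+1)² + 6(n+1) + 8)] · 8·2/3 → 16/3.
The series converges when 16/3 · |z + 5| < 1, giving R = 3/16.
When z = -77/16, absolute convergence follows by limit comparison with Σ 1/n².
Endpoint z = -83/16: the terms are on the order of 1/n², so the series converges absolutely by comparison with the p-series (p = 2 > 1).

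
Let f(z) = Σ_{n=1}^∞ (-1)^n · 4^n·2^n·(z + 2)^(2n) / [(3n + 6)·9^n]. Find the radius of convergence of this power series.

R = 3√2/4

The ratio of consecutive coefficients is [(3n + 6)/(3(n+1) + 6)] · 4·2/9 → 8/9.
Writing y = (z + 2)², the series in y has radius 9/8, so |z + 2| < √(9/8) and R = 3√2/4.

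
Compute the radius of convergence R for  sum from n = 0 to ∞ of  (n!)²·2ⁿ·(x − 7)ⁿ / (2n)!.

Apply the ratio test: |a_{n+1}| / |a_n| = (n+1)²/[(2n+1)·(2n+2)] · 2, which tends to 1/2 as n → ∞.
Hence the series converges for |x − 7| < 1/(1/2) = 2, so the radius of convergence is 2.

R = 2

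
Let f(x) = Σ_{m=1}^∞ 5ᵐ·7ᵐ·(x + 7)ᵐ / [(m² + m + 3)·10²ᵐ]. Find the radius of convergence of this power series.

R = 20/7

By the ratio test, |a_{m+1}/a_m| = [(m² + m + 3)/((m+1)² + (m+1) + 3)] · 5·7/100 → 7/20.
Thus R = 1/(7/20) = 20/7.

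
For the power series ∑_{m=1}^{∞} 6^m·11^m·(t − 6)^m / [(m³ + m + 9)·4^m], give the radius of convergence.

By the ratio test, |a_{m+1}/a_m| = [(m³ + m + 9)/((m+1)³ + (m+1) + 9)] · 6·11/4 → 33/2.
Hence the series converges for |t − 6| < 1/(33/2) = 2/33, so the radius of convergence is 2/33.

R = 2/33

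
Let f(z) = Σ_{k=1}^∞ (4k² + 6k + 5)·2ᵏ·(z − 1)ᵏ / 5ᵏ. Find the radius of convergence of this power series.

By the ratio test, |a_{k+1}/a_k| = [(4(k+1)² + 6(k+1) + 5)/(4k² + 6k + 5)] · 2/5 → 2/5.
The series converges when 2/5 · |z − 1| < 1, giving R = 5/2.

R = 5/2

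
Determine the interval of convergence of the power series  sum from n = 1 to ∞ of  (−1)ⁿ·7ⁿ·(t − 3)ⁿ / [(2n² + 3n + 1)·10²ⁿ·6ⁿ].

[-579/7, 621/7]

Ratio test: |a_{n+1}/a_n| = [(2n² + 3n + 1)/(2(n+1)² + 3(n+1) + 1)] · 7/(100·6) → 7/600 as n → ∞.
Convergence for |t − 3| · 7/600 < 1, i.e. |t − 3| < 600/7. So R = 600/7.
At t = 621/7: absolute convergence follows by limit comparison with Σ 1/n².
Check t = -579/7: the terms are on the order of 1/n², so the series converges absolutely by comparison with the p-series (p = 2 > 1).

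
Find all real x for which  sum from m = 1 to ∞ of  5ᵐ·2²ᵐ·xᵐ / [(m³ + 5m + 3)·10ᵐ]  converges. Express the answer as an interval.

Apply the ratio test: |a_{m+1}| / |a_m| = [(m³ + 5m + 3)/((m+1)³ + 5(m+1) + 3)] · 5·4/10, which tends to 2 as m → ∞.
Hence the series converges for |x| < 1/(2) = 1/2, so the radius of convergence is 1/2.
At x = 1/2: the series is dominated by a constant times Σ 1/m³, which converges (p = 3 > 1).
Endpoint x = -1/2: absolute convergence follows by limit comparison with Σ 1/m³.

[-1/2, 1/2]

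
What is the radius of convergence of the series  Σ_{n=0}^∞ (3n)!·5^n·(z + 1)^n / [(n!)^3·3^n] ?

By the ratio test, |a_{n+1}/a_n| = (3n+1)·(3n+2)·(3n+3)/(n+1)³ · 5/3 → 45.
Convergence for |z + 1| · 45 < 1, i.e. |z + 1| < 1/45. So R = 1/45.

R = 1/45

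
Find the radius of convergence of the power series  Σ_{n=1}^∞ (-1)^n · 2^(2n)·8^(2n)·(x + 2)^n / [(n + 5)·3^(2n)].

Apply the ratio test: |a_{n+1}| / |a_n| = [(n + 5)/((n+1) + 5)] · 4·64/9, which tends to 256/9 as n → ∞.
The series converges when 256/9 · |x + 2| < 1, giving R = 9/256.

R = 9/256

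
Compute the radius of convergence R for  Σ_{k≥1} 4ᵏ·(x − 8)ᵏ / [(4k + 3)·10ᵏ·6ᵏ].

R = 15

By the ratio test, |a_{k+1}/a_k| = [(4k + 3)/(4(k+1) + 3)] · 4/(10·6) → 1/15.
Thus R = 1/(1/15) = 15.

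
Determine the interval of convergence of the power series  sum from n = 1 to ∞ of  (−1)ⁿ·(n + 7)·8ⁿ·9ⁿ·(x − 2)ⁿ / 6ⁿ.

(23/12, 25/12)

The ratio of consecutive coefficients is [((n+1) + 7)/(n + 7)] · 8·9/6 → 12.
Hence the series converges for |x − 2| < 1/(12) = 1/12, so the radius of convergence is 1/12.
When x = 25/12, the n-th term does not approach 0; divergence by the term test.
When x = 23/12, the terms do not tend to 0, so the series diverges.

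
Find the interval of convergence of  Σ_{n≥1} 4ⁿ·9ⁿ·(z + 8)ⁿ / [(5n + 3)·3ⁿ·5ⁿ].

[-101/12, -91/12)

Ratio test: |a_{n+1}/a_n| = [(5n + 3)/(5(n+1) + 3)] · 4·9/(3·5) → 12/5 as n → ∞.
Convergence for |z + 8| · 12/5 < 1, i.e. |z + 8| < 5/12. So R = 5/12.
Endpoint z = -91/12: the terms are asymptotic to a nonzero constant times 1/n, so the series diverges by limit comparison with Σ 1/n.
Check z = -101/12: the terms alternate in sign and decrease monotonically to 0 in absolute value (size ~ c/n), so the alternating series test gives convergence.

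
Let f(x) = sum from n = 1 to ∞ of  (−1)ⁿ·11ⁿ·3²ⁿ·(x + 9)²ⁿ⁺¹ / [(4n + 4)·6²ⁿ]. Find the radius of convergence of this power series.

R = 2√11/11

Apply the ratio test: |a_{n+1}| / |a_n| = [(4n + 4)/(4(n+1) + 4)] · 11·9/36, which tends to 11/4 as n → ∞.
Since the exponent of (x + 9) increases by 2 each term, convergence requires |x + 9|² < 4/11, hence R = 2√11/11.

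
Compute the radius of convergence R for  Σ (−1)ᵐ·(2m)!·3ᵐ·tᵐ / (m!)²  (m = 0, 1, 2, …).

R = 1/12

By the ratio test, |a_{m+1}/a_m| = (2m+1)·(2m+2)/(m+1)² · 3 → 12.
Thus R = 1/(12) = 1/12.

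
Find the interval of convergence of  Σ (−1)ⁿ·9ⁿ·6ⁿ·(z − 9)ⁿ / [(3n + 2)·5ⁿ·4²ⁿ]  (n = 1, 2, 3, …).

Ratio test: |a_{n+1}/a_n| = [(3n + 2)/(3(n+1) + 2)] · 9·6/(5·16) → 27/40 as n → ∞.
Convergence for |z − 9| · 27/40 < 1, i.e. |z − 9| < 40/27. So R = 40/27.
When z = 283/27, convergence follows from the alternating series test (terms decrease monotonically to 0).
When z = 203/27, the terms are asymptotic to a nonzero constant times 1/n, so the series diverges by limit comparison with Σ 1/n.

(203/27, 283/27]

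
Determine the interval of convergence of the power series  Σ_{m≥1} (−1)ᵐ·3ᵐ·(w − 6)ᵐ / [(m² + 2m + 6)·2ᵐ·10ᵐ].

[-2/3, 38/3]

By the ratio test, |a_{m+1}/a_m| = [(m² + 2m + 6)/((m+1)² + 2(m+1) + 6)] · 3/(2·10) → 3/20.
Thus R = 1/(3/20) = 20/3.
When w = 38/3, the series is dominated by a constant times Σ 1/m², which converges (p = 2 > 1).
At w = -2/3: the series is dominated by a constant times Σ 1/m², which converges (p = 2 > 1).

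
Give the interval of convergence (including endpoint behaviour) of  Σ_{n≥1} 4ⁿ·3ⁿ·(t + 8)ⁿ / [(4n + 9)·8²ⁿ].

The ratio of consecutive coefficients is [(4n + 9)/(4(n+1) + 9)] · 4·3/64 → 3/16.
The series converges when 3/16 · |t + 8| < 1, giving R = 16/3.
Endpoint t = -8/3: comparison with the harmonic series Σ 1/n shows the series diverges.
Endpoint t = -40/3: convergence follows from the alternating series test (terms decrease monotonically to 0).

[-40/3, -8/3)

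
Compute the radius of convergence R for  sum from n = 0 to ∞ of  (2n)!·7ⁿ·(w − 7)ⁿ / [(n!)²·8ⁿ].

R = 2/7

Apply the ratio test: |a_{n+1}| / |a_n| = (2n+1)·(2n+2)/(n+1)² · 7/8, which tends to 7/2 as n → ∞.
Convergence for |w − 7| · 7/2 < 1, i.e. |w − 7| < 2/7. So R = 2/7.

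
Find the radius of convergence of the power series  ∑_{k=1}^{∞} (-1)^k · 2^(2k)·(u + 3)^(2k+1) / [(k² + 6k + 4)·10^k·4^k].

Apply the ratio test: |a_{k+1}| / |a_k| = [(k² + 6k + 4)/((k+1)² + 6(k+1) + 4)] · 4/(10·4), which tends to 1/10 as k → ∞.
Successive powers of (u + 3) differ by 2, so the series converges when |u + 3|² · 1/10 < 1, i.e. |u + 3| < √(10). So R = √10.

R = √10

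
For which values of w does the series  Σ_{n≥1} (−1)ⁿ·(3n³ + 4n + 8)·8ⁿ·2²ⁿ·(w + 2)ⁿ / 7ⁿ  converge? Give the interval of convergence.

Ratio test: |a_{n+1}/a_n| = [(3(n+1)³ + 4(n+1) + 8)/(3n³ + 4n + 8)] · 8·4/7 → 32/7 as n → ∞.
Hence the series converges for |w + 2| < 1/(32/7) = 7/32, so the radius of convergence is 7/32.
At w = -57/32: the terms have absolute value of order n³, which does not tend to 0, so the series diverges by the divergence test.
Endpoint w = -71/32: the n-th term does not approach 0; divergence by the term test.

(-71/32, -57/32)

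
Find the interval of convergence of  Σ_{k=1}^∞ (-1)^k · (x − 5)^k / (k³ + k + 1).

[4, 6]

The ratio of consecutive coefficients is (k³ + k + 1)/((k+1)³ + (k+1) + 1) → 1.
So the series converges when |x − 5| < 1 and diverges when |x − 5| > 1; R = 1.
Check x = 6: the terms are on the order of 1/k³, so the series converges absolutely by comparison with the p-series (p = 3 > 1).
Check x = 4: the terms are on the order of 1/k³, so the series converges absolutely by comparison with the p-series (p = 3 > 1).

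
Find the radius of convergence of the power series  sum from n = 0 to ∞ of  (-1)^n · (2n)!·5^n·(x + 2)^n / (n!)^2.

R = 1/20

The ratio of consecutive coefficients is (2n+1)·(2n+2)/(n+1)² · 5 → 20.
The series converges when 20 · |x + 2| < 1, giving R = 1/20.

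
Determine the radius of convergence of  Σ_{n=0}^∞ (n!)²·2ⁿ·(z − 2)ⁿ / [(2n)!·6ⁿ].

R = 12

The ratio of consecutive coefficients is (n+1)²/[(2n+1)·(2n+2)] · 2/6 → 1/12.
Thus R = 1/(1/12) = 12.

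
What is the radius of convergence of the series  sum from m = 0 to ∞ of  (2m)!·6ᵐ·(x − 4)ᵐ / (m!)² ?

The ratio of consecutive coefficients is (2m+1)·(2m+2)/(m+1)² · 6 → 24.
Thus R = 1/(24) = 1/24.

R = 1/24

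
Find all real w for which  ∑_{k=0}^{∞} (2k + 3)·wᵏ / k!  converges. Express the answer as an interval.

(−∞, ∞)

Apply the ratio test: |a_{k+1}| / |a_k| = (2(k+1) + 3)/(2k + 3) · 1/(k+1), which tends to 0 as k → ∞.
The ratio tends to 0 regardless of w, hence R = ∞.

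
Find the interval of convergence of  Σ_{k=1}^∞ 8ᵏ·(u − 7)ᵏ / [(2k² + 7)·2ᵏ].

[27/4, 29/4]

Ratio test: |a_{k+1}/a_k| = [(2k² + 7)/(2(k+1)² + 7)] · 8/2 → 4 as k → ∞.
Thus R = 1/(4) = 1/4.
At u = 29/4: absolute convergence follows by limit comparison with Σ 1/k².
Check u = 27/4: the terms are on the order of 1/k², so the series converges absolutely by comparison with the p-series (p = 2 > 1).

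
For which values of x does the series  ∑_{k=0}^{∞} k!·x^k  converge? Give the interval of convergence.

{0}

Ratio test: |a_{k+1}/a_k| = (k+1) → ∞ as k → ∞.
The ratio grows without bound, so the series diverges whenever x ≠ 0; it converges only at x = 0. R = 0.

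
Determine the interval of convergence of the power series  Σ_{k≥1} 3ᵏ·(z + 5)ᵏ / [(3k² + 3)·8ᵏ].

Apply the ratio test: |a_{k+1}| / |a_k| = [(3k² + 3)/(3(k+1)² + 3)] · 3/8, which tends to 3/8 as k → ∞.
Convergence for |z + 5| · 3/8 < 1, i.e. |z + 5| < 8/3. So R = 8/3.
Check z = -7/3: absolute convergence follows by limit comparison with Σ 1/k².
Check z = -23/3: absolute convergence follows by limit comparison with Σ 1/k².

[-23/3, -7/3]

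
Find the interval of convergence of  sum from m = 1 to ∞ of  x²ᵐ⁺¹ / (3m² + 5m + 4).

[-1, 1]

Apply the ratio test: |a_{m+1}| / |a_m| = (3m² + 5m + 4)/(3(m+1)² + 5(m+1) + 4), which tends to 1 as m → ∞.
Since the exponent of x increases by 2 each term, convergence requires |x|² < 1, hence R = 1.
When x = 1, absolute convergence follows by limit comparison with Σ 1/m².
Check x = -1: the series is dominated by a constant times Σ 1/m², which converges (p = 2 > 1).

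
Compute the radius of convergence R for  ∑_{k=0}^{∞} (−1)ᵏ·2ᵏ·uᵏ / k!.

R = ∞

By the ratio test, |a_{k+1}/a_k| = 2 · 1/(k+1) → 0.
The limit is 0, so the series converges for all u; R = ∞.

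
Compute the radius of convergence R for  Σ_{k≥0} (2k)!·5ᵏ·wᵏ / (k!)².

Ratio test: |a_{k+1}/a_k| = (2k+1)·(2k+2)/(k+1)² · 5 → 20 as k → ∞.
Convergence for |w| · 20 < 1, i.e. |w| < 1/20. So R = 1/20.

R = 1/20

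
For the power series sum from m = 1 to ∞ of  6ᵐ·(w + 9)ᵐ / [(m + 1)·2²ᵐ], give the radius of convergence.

By the ratio test, |a_{m+1}/a_m| = [(m + 1)/((m+1) + 1)] · 6/4 → 3/2.
Hence the series converges for |w + 9| < 1/(3/2) = 2/3, so the radius of convergence is 2/3.

R = 2/3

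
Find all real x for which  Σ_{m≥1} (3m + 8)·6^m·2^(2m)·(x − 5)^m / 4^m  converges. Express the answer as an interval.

(29/6, 31/6)

Ratio test: |a_{m+1}/a_m| = [(3(m+1) + 8)/(3m + 8)] · 6·4/4 → 6 as m → ∞.
Hence the series converges for |x − 5| < 1/(6) = 1/6, so the radius of convergence is 1/6.
Endpoint x = 31/6: the m-th term does not approach 0; divergence by the term test.
Endpoint x = 29/6: the terms do not tend to 0, so the series diverges.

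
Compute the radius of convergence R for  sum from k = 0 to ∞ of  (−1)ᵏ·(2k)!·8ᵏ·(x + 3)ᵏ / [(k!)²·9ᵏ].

R = 9/32

By the ratio test, |a_{k+1}/a_k| = (2k+1)·(2k+2)/(k+1)² · 8/9 → 32/9.
Hence the series converges for |x + 3| < 1/(32/9) = 9/32, so the radius of convergence is 9/32.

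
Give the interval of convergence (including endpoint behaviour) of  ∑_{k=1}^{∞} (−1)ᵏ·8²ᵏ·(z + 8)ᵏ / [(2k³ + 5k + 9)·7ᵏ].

The ratio of consecutive coefficients is [(2k³ + 5k + 9)/(2(k+1)³ + 5(k+1) + 9)] · 64/7 → 64/7.
Hence the series converges for |z + 8| < 1/(64/7) = 7/64, so the radius of convergence is 7/64.
Endpoint z = -505/64: absolute convergence follows by limit comparison with Σ 1/k³.
At z = -519/64: the terms are on the order of 1/k³, so the series converges absolutely by comparison with the p-series (p = 3 > 1).

[-519/64, -505/64]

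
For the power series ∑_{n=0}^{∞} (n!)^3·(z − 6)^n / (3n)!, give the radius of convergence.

By the ratio test, |a_{n+1}/a_n| = (n+1)³/[(3n+1)·(3n+2)·(3n+3)] → 1/27.
Hence the series converges for |z − 6| < 1/(1/27) = 27, so the radius of convergence is 27.

R = 27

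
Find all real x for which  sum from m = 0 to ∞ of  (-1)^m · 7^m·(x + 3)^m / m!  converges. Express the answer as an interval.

Ratio test: |a_{m+1}/a_m| = 7 · 1/(m+1) → 0 as m → ∞.
The limit is 0, so the series converges for all x; R = ∞.

(−∞, ∞)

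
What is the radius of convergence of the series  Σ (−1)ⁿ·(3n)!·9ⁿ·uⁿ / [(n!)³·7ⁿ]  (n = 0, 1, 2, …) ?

R = 7/243

Ratio test: |a_{n+1}/a_n| = (3n+1)·(3n+2)·(3n+3)/(n+1)³ · 9/7 → 243/7 as n → ∞.
Hence the series converges for |u| < 1/(243/7) = 7/243, so the radius of convergence is 7/243.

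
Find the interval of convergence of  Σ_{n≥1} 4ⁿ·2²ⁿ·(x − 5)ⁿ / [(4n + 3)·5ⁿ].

[75/16, 85/16)

Ratio test: |a_{n+1}/a_n| = [(4n + 3)/(4(n+1) + 3)] · 4·4/5 → 16/5 as n → ∞.
Hence the series converges for |x − 5| < 1/(16/5) = 5/16, so the radius of convergence is 5/16.
At x = 85/16: the terms are asymptotic to a nonzero constant times 1/n, so the series diverges by limit comparison with Σ 1/n.
When x = 75/16, an alternating series whose terms decrease to 0 in absolute value, so it converges by the Leibniz criterion.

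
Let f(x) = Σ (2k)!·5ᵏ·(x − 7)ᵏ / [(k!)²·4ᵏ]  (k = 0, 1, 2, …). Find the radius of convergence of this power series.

R = 1/5

Apply the ratio test: |a_{k+1}| / |a_k| = (2k+1)·(2k+2)/(k+1)² · 5/4, which tends to 5 as k → ∞.
Hence the series converges for |x − 7| < 1/(5) = 1/5, so the radius of convergence is 1/5.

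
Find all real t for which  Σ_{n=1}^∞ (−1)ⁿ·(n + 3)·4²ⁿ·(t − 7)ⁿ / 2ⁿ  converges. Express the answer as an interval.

(55/8, 57/8)

By the ratio test, |a_{n+1}/a_n| = [((n+1) + 3)/(n + 3)] · 16/2 → 8.
The series converges when 8 · |t − 7| < 1, giving R = 1/8.
At t = 57/8: the n-th term does not approach 0; divergence by the term test.
Endpoint t = 55/8: the n-th term does not approach 0; divergence by the term test.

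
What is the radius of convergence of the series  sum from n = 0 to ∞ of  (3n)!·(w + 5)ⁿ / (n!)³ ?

Apply the ratio test: |a_{n+1}| / |a_n| = (3n+1)·(3n+2)·(3n+3)/(n+1)³, which tends to 27 as n → ∞.
Convergence for |w + 5| · 27 < 1, i.e. |w + 5| < 1/27. So R = 1/27.

R = 1/27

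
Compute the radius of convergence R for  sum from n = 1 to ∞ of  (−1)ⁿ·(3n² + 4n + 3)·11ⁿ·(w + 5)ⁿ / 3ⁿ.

Apply the ratio test: |a_{n+1}| / |a_n| = [(3(n+1)² + 4(n+1) + 3)/(3n² + 4n + 3)] · 11/3, which tends to 11/3 as n → ∞.
Thus R = 1/(11/3) = 3/11.

R = 3/11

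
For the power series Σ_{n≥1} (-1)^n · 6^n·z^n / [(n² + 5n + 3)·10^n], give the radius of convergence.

R = 5/3

The ratio of consecutive coefficients is [(n² + 5n + 3)/((n+1)² + 5(n+1) + 3)] · 6/10 → 3/5.
Hence the series converges for |z| < 1/(3/5) = 5/3, so the radius of convergence is 5/3.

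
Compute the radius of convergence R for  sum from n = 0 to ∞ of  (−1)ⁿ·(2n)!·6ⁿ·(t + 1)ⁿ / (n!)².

R = 1/24

Ratio test: |a_{n+1}/a_n| = (2n+1)·(2n+2)/(n+1)² · 6 → 24 as n → ∞.
Thus R = 1/(24) = 1/24.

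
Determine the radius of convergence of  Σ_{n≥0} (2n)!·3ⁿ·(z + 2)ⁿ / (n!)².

The ratio of consecutive coefficients is (2n+1)·(2n+2)/(n+1)² · 3 → 12.
Convergence for |z + 2| · 12 < 1, i.e. |z + 2| < 1/12. So R = 1/12.

R = 1/12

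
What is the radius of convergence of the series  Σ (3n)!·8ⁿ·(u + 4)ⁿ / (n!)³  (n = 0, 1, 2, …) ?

R = 1/216

The ratio of consecutive coefficients is (3n+1)·(3n+2)·(3n+3)/(n+1)³ · 8 → 216.
Convergence for |u + 4| · 216 < 1, i.e. |u + 4| < 1/216. So R = 1/216.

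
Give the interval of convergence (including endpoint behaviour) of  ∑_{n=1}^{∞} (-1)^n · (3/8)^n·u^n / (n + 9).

(-8/3, 8/3]

The ratio of consecutive coefficients is [(n + 9)/((n+1) + 9)] · 3/8 → 3/8.
Thus R = 1/(3/8) = 8/3.
Endpoint u = 8/3: an alternating series whose terms decrease to 0 in absolute value, so it converges by the Leibniz criterion.
At u = -8/3: comparison with the harmonic series Σ 1/n shows the series diverges.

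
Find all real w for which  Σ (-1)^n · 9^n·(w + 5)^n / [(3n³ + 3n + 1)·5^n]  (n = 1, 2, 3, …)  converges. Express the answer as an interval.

[-50/9, -40/9]

Ratio test: |a_{n+1}/a_n| = [(3n³ + 3n + 1)/(3(n+1)³ + 3(n+1) + 1)] · 9/5 → 9/5 as n → ∞.
Convergence for |w + 5| · 9/5 < 1, i.e. |w + 5| < 5/9. So R = 5/9.
When w = -40/9, absolute convergence follows by limit comparison with Σ 1/n³.
At w = -50/9: the series is dominated by a constant times Σ 1/n³, which converges (p = 3 > 1).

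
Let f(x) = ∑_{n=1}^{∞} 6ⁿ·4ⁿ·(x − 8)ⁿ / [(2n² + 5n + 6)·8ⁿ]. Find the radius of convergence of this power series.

Apply the ratio test: |a_{n+1}| / |a_n| = [(2n² + 5n + 6)/(2(n+1)² + 5(n+1) + 6)] · 6·4/8, which tends to 3 as n → ∞.
The series converges when 3 · |x − 8| < 1, giving R = 1/3.

R = 1/3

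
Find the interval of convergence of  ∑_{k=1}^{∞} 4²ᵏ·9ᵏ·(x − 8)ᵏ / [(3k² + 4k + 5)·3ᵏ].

Ratio test: |a_{k+1}/a_k| = [(3k² + 4k + 5)/(3(k+1)² + 4(k+1) + 5)] · 16·9/3 → 48 as k → ∞.
The series converges when 48 · |x − 8| < 1, giving R = 1/48.
Check x = 385/48: the series is dominated by a constant times Σ 1/k², which converges (p = 2 > 1).
Endpoint x = 383/48: absolute convergence follows by limit comparison with Σ 1/k².

[383/48, 385/48]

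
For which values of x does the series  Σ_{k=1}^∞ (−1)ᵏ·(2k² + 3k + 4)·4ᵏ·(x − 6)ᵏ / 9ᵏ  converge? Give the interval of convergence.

(15/4, 33/4)

Ratio test: |a_{k+1}/a_k| = [(2(k+1)² + 3(k+1) + 4)/(2k² + 3k + 4)] · 4/9 → 4/9 as k → ∞.
Hence the series converges for |x − 6| < 1/(4/9) = 9/4, so the radius of convergence is 9/4.
Check x = 33/4: the terms have absolute value of order k², which does not tend to 0, so the series diverges by the divergence test.
When x = 15/4, the terms do not tend to 0, so the series diverges.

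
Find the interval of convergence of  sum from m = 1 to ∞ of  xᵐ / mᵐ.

Root test: |a_m|^(1/m) = 1/m → 0.
Since the m-th root of |a_m| tends to 0, the series converges for all real x; R = ∞.

(−∞, ∞)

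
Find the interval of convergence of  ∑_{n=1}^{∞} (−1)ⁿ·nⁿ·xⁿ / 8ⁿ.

{0}

Applying the root test, |a_n|^(1/n) = n/8 → ∞.
Since the n-th root of |a_n| is unbounded, the series converges only at x = 0; R = 0.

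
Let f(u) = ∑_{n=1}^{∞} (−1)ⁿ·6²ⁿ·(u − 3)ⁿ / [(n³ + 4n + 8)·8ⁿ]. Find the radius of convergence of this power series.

R = 2/9

Ratio test: |a_{n+1}/a_n| = [(n³ + 4n + 8)/((n+1)³ + 4(n+1) + 8)] · 36/8 → 9/2 as n → ∞.
The series converges when 9/2 · |u − 3| < 1, giving R = 2/9.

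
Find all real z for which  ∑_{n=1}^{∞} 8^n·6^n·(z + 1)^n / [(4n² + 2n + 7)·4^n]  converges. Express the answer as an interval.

[-13/12, -11/12]

Apply the ratio test: |a_{n+1}| / |a_n| = [(4n² + 2n + 7)/(4(n+1)² + 2(n+1) + 7)] · 8·6/4, which tends to 12 as n → ∞.
Thus R = 1/(12) = 1/12.
When z = -11/12, absolute convergence follows by limit comparison with Σ 1/n².
When z = -13/12, absolute convergence follows by limit comparison with Σ 1/n².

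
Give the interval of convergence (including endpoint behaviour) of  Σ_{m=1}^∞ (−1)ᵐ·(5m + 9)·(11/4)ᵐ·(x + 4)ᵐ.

The ratio of consecutive coefficients is [(5(m+1) + 9)/(5m + 9)] · 11/4 → 11/4.
Hence the series converges for |x + 4| < 1/(11/4) = 4/11, so the radius of convergence is 4/11.
At x = -40/11: the terms do not tend to 0, so the series diverges.
At x = -48/11: the m-th term does not approach 0; divergence by the term test.

(-48/11, -40/11)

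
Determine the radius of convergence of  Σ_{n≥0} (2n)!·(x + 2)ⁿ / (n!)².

Ratio test: |a_{n+1}/a_n| = (2n+1)·(2n+2)/(n+1)² → 4 as n → ∞.
Thus R = 1/(4) = 1/4.

R = 1/4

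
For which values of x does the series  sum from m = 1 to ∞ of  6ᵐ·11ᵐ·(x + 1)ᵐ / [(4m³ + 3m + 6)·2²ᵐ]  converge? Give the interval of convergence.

[-35/33, -31/33]

Apply the ratio test: |a_{m+1}| / |a_m| = [(4m³ + 3m + 6)/(4(m+1)³ + 3(m+1) + 6)] · 6·11/4, which tends to 33/2 as m → ∞.
Thus R = 1/(33/2) = 2/33.
Endpoint x = -31/33: the series is dominated by a constant times Σ 1/m³, which converges (p = 3 > 1).
Check x = -35/33: absolute convergence follows by limit comparison with Σ 1/m³.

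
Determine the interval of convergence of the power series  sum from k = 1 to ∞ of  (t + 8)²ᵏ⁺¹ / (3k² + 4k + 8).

Ratio test: |a_{k+1}/a_k| = (3k² + 4k + 8)/(3(k+1)² + 4(k+1) + 8) → 1 as k → ∞.
Since the exponent of (t + 8) increases by 2 each term, convergence requires |t + 8|² < 1, hence R = 1.
At t = -7: the terms are on the order of 1/k², so the series converges absolutely by comparison with the p-series (p = 2 > 1).
Check t = -9: the series is dominated by a constant times Σ 1/k², which converges (p = 2 > 1).

[-9, -7]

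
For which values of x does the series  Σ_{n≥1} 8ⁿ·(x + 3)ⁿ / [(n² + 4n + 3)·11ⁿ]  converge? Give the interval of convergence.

The ratio of consecutive coefficients is [(n² + 4n + 3)/((n+1)² + 4(n+1) + 3)] · 8/11 → 8/11.
Hence the series converges for |x + 3| < 1/(8/11) = 11/8, so the radius of convergence is 11/8.
Check x = -13/8: the terms are on the order of 1/n², so the series converges absolutely by comparison with the p-series (p = 2 > 1).
Check x = -35/8: the series is dominated by a constant times Σ 1/n², which converges (p = 2 > 1).

[-35/8, -13/8]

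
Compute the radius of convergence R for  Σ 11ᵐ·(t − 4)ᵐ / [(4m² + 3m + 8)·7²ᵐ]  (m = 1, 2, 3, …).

Apply the ratio test: |a_{m+1}| / |a_m| = [(4m² + 3m + 8)/(4(m+1)² + 3(m+1) + 8)] · 11/49, which tends to 11/49 as m → ∞.
The series converges when 11/49 · |t − 4| < 1, giving R = 49/11.

R = 49/11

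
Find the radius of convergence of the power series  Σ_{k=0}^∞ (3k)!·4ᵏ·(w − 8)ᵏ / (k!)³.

Apply the ratio test: |a_{k+1}| / |a_k| = (3k+1)·(3k+2)·(3k+3)/(k+1)³ · 4, which tends to 108 as k → ∞.
Convergence for |w − 8| · 108 < 1, i.e. |w − 8| < 1/108. So R = 1/108.

R = 1/108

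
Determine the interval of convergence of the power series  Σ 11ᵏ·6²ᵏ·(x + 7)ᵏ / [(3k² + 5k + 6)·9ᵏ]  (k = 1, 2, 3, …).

[-309/44, -307/44]

Ratio test: |a_{k+1}/a_k| = [(3k² + 5k + 6)/(3(k+1)² + 5(k+1) + 6)] · 11·36/9 → 44 as k → ∞.
Hence the series converges for |x + 7| < 1/(44) = 1/44, so the radius of convergence is 1/44.
When x = -307/44, the series is dominated by a constant times Σ 1/k², which converges (p = 2 > 1).
Endpoint x = -309/44: absolute convergence follows by limit comparison with Σ 1/k².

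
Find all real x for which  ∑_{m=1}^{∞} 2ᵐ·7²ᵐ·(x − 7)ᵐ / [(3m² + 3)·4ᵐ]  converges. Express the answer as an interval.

Apply the ratio test: |a_{m+1}| / |a_m| = [(3m² + 3)/(3(m+1)² + 3)] · 2·49/4, which tends to 49/2 as m → ∞.
Hence the series converges for |x − 7| < 1/(49/2) = 2/49, so the radius of convergence is 2/49.
At x = 345/49: the terms are on the order of 1/m², so the series converges absolutely by comparison with the p-series (p = 2 > 1).
Endpoint x = 341/49: absolute convergence follows by limit comparison with Σ 1/m².

[341/49, 345/49]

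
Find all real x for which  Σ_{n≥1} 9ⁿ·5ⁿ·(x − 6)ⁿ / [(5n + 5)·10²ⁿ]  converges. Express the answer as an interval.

Ratio test: |a_{n+1}/a_n| = [(5n + 5)/(5(n+1) + 5)] · 9·5/100 → 9/20 as n → ∞.
Thus R = 1/(9/20) = 20/9.
Endpoint x = 74/9: the terms behave like c/n; limit comparison with the harmonic series gives divergence.
Endpoint x = 34/9: convergence follows from the alternating series test (terms decrease monotonically to 0).

[34/9, 74/9)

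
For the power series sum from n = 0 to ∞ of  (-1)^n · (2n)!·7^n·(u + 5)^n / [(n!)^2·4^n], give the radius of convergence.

Apply the ratio test: |a_{n+1}| / |a_n| = (2n+1)·(2n+2)/(n+1)² · 7/4, which tends to 7 as n → ∞.
Thus R = 1/(7) = 1/7.

R = 1/7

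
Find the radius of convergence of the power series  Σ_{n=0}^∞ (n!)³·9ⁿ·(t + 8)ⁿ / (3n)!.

R = 3

Apply the ratio test: |a_{n+1}| / |a_n| = (n+1)³/[(3n+1)·(3n+2)·(3n+3)] · 9, which tends to 1/3 as n → ∞.
The series converges when 1/3 · |t + 8| < 1, giving R = 3.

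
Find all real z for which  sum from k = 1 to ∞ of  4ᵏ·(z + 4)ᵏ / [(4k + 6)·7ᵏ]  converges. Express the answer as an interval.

[-23/4, -9/4)

Apply the ratio test: |a_{k+1}| / |a_k| = [(4k + 6)/(4(k+1) + 6)] · 4/7, which tends to 4/7 as k → ∞.
Thus R = 1/(4/7) = 7/4.
Check z = -9/4: comparison with the harmonic series Σ 1/k shows the series diverges.
When z = -23/4, the terms alternate in sign and decrease monotonically to 0 in absolute value (size ~ c/k), so the alternating series test gives convergence.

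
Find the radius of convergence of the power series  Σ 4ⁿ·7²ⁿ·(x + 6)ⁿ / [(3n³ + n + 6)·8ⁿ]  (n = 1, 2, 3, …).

R = 2/49

The ratio of consecutive coefficients is [(3n³ + n + 6)/(3(n+1)³ + (n+1) + 6)] · 4·49/8 → 49/2.
The series converges when 49/2 · |x + 6| < 1, giving R = 2/49.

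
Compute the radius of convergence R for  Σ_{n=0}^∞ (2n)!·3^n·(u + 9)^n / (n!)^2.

R = 1/12

By the ratio test, |a_{n+1}/a_n| = (2n+1)·(2n+2)/(n+1)² · 3 → 12.
Hence the series converges for |u + 9| < 1/(12) = 1/12, so the radius of convergence is 1/12.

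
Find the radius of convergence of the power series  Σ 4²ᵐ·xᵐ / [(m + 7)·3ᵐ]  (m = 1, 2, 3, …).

Apply the ratio test: |a_{m+1}| / |a_m| = [(m + 7)/((m+1) + 7)] · 16/3, which tends to 16/3 as m → ∞.
Hence the series converges for |x| < 1/(16/3) = 3/16, so the radius of convergence is 3/16.

R = 3/16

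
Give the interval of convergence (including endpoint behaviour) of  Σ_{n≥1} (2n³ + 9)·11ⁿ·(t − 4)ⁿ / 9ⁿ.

(35/11, 53/11)

The ratio of consecutive coefficients is [(2(n+1)³ + 9)/(2n³ + 9)] · 11/9 → 11/9.
Thus R = 1/(11/9) = 9/11.
When t = 53/11, the n-th term does not approach 0; divergence by the term test.
Check t = 35/11: the terms do not tend to 0, so the series diverges.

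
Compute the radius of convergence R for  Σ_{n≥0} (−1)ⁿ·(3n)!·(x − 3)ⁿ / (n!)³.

Ratio test: |a_{n+1}/a_n| = (3n+1)·(3n+2)·(3n+3)/(n+1)³ → 27 as n → ∞.
Convergence for |x − 3| · 27 < 1, i.e. |x − 3| < 1/27. So R = 1/27.

R = 1/27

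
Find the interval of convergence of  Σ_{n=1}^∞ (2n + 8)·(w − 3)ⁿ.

Ratio test: |a_{n+1}/a_n| = (2(n+1) + 8)/(2n + 8) → 1 as n → ∞.
So the series converges when |w − 3| < 1 and diverges when |w − 3| > 1; R = 1.
Check w = 4: the n-th term does not approach 0; divergence by the term test.
When w = 2, the terms have absolute value of order n, which does not tend to 0, so the series diverges by the divergence test.

(2, 4)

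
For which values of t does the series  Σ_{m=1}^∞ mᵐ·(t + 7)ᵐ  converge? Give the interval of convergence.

Applying the root test, |a_m|^(1/m) = m → ∞.
The root grows without bound, so R = 0 (convergence only at t = -7).

{-7}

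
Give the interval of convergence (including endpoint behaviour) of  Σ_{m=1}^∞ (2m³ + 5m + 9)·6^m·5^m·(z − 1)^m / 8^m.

By the ratio test, |a_{m+1}/a_m| = [(2(m+1)³ + 5(m+1) + 9)/(2m³ + 5m + 9)] · 6·5/8 → 15/4.
Thus R = 1/(15/4) = 4/15.
When z = 19/15, the terms do not tend to 0, so the series diverges.
Endpoint z = 11/15: the m-th term does not approach 0; divergence by the term test.

(11/15, 19/15)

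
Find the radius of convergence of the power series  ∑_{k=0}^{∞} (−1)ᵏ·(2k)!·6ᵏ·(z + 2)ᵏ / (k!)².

R = 1/24

By the ratio test, |a_{k+1}/a_k| = (2k+1)·(2k+2)/(k+1)² · 6 → 24.
The series converges when 24 · |z + 2| < 1, giving R = 1/24.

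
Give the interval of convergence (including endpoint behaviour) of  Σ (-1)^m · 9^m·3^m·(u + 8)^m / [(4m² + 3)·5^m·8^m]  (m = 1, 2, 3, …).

[-256/27, -176/27]

Ratio test: |a_{m+1}/a_m| = [(4m² + 3)/(4(m+1)² + 3)] · 9·3/(5·8) → 27/40 as m → ∞.
The series converges when 27/40 · |u + 8| < 1, giving R = 40/27.
Endpoint u = -176/27: the terms are on the order of 1/m², so the series converges absolutely by comparison with the p-series (p = 2 > 1).
Check u = -256/27: the terms are on the order of 1/m², so the series converges absolutely by comparison with the p-series (p = 2 > 1).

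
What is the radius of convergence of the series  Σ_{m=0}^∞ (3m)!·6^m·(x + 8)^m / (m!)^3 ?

R = 1/162

Ratio test: |a_{m+1}/a_m| = (3m+1)·(3m+2)·(3m+3)/(m+1)³ · 6 → 162 as m → ∞.
Thus R = 1/(162) = 1/162.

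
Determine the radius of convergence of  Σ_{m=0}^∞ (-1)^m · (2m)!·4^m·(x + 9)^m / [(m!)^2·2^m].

R = 1/8

The ratio of consecutive coefficients is (2m+1)·(2m+2)/(m+1)² · 4/2 → 8.
The series converges when 8 · |x + 9| < 1, giving R = 1/8.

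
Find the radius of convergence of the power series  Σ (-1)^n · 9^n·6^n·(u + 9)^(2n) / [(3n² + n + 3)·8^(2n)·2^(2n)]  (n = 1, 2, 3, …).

R = 8√6/9

By the ratio test, |a_{n+1}/a_n| = [(3n² + n + 3)/(3(n+1)² + (n+1) + 3)] · 9·6/(64·4) → 27/128.
Successive powers of (u + 9) differ by 2, so the series converges when |u + 9|² · 27/128 < 1, i.e. |u + 9| < √(128/27). So R = 8√6/9.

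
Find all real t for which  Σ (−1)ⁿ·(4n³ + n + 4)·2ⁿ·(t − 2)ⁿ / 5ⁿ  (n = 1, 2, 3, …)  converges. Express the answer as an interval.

(-1/2, 9/2)

Ratio test: |a_{n+1}/a_n| = [(4(n+1)³ + (n+1) + 4)/(4n³ + n + 4)] · 2/5 → 2/5 as n → ∞.
Convergence for |t − 2| · 2/5 < 1, i.e. |t − 2| < 5/2. So R = 5/2.
At t = 9/2: the terms have absolute value of order n³, which does not tend to 0, so the series diverges by the divergence test.
Check t = -1/2: the n-th term does not approach 0; divergence by the term test.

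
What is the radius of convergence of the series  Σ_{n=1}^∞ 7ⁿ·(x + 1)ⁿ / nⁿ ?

R = ∞

Root test: |a_n|^(1/n) = 7/n → 0.
Since the n-th root of |a_n| tends to 0, the series converges for all real x; R = ∞.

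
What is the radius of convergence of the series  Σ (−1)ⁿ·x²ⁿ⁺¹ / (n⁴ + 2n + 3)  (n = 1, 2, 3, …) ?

R = 1

By the ratio test, |a_{n+1}/a_n| = (n⁴ + 2n + 3)/((n+1)⁴ + 2(n+1) + 3) → 1.
Since the exponent of x increases by 2 each term, convergence requires |x|² < 1, hence R = 1.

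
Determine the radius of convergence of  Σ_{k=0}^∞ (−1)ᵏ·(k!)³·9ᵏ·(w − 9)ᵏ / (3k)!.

By the ratio test, |a_{k+1}/a_k| = (k+1)³/[(3k+1)·(3k+2)·(3k+3)] · 9 → 1/3.
Hence the series converges for |w − 9| < 1/(1/3) = 3, so the radius of convergence is 3.

R = 3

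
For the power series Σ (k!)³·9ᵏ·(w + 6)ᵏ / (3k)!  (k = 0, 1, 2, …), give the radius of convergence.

R = 3

Ratio test: |a_{k+1}/a_k| = (k+1)³/[(3k+1)·(3k+2)·(3k+3)] · 9 → 1/3 as k → ∞.
The series converges when 1/3 · |w + 6| < 1, giving R = 3.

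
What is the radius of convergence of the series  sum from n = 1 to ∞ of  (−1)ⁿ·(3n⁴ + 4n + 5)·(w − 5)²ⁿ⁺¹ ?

R = 1

Apply the ratio test: |a_{n+1}| / |a_n| = (3(n+1)⁴ + 4(n+1) + 5)/(3n⁴ + 4n + 5), which tends to 1 as n → ∞.
Writing y = (w − 5)², the series in y has radius 1, so |w − 5| < √(1) = 1 and R = 1.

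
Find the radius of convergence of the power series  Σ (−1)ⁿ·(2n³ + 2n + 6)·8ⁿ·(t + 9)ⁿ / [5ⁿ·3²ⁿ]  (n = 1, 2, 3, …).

R = 45/8

Ratio test: |a_{n+1}/a_n| = [(2(n+1)³ + 2(n+1) + 6)/(2n³ + 2n + 6)] · 8/(5·9) → 8/45 as n → ∞.
Hence the series converges for |t + 9| < 1/(8/45) = 45/8, so the radius of convergence is 45/8.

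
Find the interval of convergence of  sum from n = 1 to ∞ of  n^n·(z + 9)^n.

Applying the root test, |a_n|^(1/n) = n → ∞.
The root grows without bound, so R = 0 (convergence only at z = -9).

{-9}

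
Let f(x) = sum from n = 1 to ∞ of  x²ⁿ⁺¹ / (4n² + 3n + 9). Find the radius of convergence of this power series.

Ratio test: |a_{n+1}/a_n| = (4n² + 3n + 9)/(4(n+1)² + 3(n+1) + 9) → 1 as n → ∞.
Successive powers of x differ by 2, so the series converges when |x|² · 1 < 1, i.e. |x| < √(1) = 1. So R = 1.

R = 1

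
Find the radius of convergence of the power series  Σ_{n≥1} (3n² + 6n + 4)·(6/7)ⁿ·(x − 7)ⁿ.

R = 7/6

Ratio test: |a_{n+1}/a_n| = [(3(n+1)² + 6(n+1) + 4)/(3n² + 6n + 4)] · 6/7 → 6/7 as n → ∞.
The series converges when 6/7 · |x − 7| < 1, giving R = 7/6.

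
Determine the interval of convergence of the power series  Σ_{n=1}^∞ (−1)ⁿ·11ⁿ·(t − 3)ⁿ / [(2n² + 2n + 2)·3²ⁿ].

[24/11, 42/11]

By the ratio test, |a_{n+1}/a_n| = [(2n² + 2n + 2)/(2(n+1)² + 2(n+1) + 2)] · 11/9 → 11/9.
Thus R = 1/(11/9) = 9/11.
At t = 42/11: the terms are on the order of 1/n², so the series converges absolutely by comparison with the p-series (p = 2 > 1).
Endpoint t = 24/11: the series is dominated by a constant times Σ 1/n², which converges (p = 2 > 1).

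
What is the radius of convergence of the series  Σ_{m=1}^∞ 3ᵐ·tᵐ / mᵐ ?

By the Cauchy root test, |a_m|^(1/m) = 3/m → 0.
The limit is 0 for every t, so R = ∞.

R = ∞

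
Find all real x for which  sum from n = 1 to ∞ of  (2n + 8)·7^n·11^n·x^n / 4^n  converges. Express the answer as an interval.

(-4/77, 4/77)

The ratio of consecutive coefficients is [(2(n+1) + 8)/(2n + 8)] · 7·11/4 → 77/4.
Hence the series converges for |x| < 1/(77/4) = 4/77, so the radius of convergence is 4/77.
Check x = 4/77: the n-th term does not approach 0; divergence by the term test.
At x = -4/77: the n-th term does not approach 0; divergence by the term test.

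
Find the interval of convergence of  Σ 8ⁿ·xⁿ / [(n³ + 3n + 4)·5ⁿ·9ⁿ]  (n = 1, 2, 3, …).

[-45/8, 45/8]

By the ratio test, |a_{n+1}/a_n| = [(n³ + 3n + 4)/((n+1)³ + 3(n+1) + 4)] · 8/(5·9) → 8/45.
The series converges when 8/45 · |x| < 1, giving R = 45/8.
At x = 45/8: the series is dominated by a constant times Σ 1/n³, which converges (p = 3 > 1).
Check x = -45/8: the series is dominated by a constant times Σ 1/n³, which converges (p = 3 > 1).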